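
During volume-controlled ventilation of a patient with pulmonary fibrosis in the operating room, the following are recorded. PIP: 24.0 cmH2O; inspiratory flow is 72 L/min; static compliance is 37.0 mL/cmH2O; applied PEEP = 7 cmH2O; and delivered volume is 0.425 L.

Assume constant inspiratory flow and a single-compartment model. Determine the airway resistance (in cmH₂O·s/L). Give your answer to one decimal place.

Flow: 72 L/min ÷ 60 = 1.2 L/s.
Equation of motion (constant flow): PIP = Vt/C + R·V̇ + PEEP.
R·V̇ = PIP − Vt/C − PEEP = 24.0 − 425/37.0 − 7 = 24.0 − 11.486 − 7 = 5.514 cmH2O.
R = 5.514 / 1.2 = 4.595 cmH2O·s/L.

4.6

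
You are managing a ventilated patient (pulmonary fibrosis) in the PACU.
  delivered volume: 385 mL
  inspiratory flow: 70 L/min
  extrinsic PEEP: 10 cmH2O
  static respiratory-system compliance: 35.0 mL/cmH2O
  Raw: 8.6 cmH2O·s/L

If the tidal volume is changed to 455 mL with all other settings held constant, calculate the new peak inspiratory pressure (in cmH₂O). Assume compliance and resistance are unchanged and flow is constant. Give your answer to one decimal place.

33.0

Flow: 70 L/min ÷ 60 = 1.1667 L/s.
PIP = Vt/C + R·V̇ + PEEP (constant-flow equation of motion).
Only the elastic term changes: ΔPIP = ΔVt / C = (455 − 385) / 35.0 = 2.0 cmH2O.
Original PIP = 385/35.0 + 8.6×1.1667 + 10 = 31.034 cmH2O; new PIP = 31.034 + (2.0) = 33.034 cmH2O.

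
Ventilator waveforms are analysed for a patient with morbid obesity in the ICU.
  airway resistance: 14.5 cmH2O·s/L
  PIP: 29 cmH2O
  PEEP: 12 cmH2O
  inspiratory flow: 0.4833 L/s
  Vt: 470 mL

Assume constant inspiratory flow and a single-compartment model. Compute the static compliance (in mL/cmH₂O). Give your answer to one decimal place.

Equation of motion (constant flow): PIP = Vt/C + R·V̇ + PEEP.
Vt/C = PIP − R·V̇ − PEEP = 29 − 14.5×0.4833 − 12 = 29 − 7.008 − 12 = 9.992 cmH2O.
C = Vt / 9.992 = 470 / 9.992 = 47.038 mL/cmH2O.

47.0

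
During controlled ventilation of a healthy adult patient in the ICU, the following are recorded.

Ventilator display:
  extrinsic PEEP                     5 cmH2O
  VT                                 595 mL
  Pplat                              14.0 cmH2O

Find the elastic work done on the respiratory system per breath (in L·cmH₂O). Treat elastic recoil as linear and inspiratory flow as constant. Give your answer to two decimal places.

Elastic work ≈ ½ × (Pplat − PEEP) × Vt = 0.5 × (14.0 − 5) × 0.595 L = 0.5 × 9.0 × 0.595 = 2.678 L·cmH2O.

2.68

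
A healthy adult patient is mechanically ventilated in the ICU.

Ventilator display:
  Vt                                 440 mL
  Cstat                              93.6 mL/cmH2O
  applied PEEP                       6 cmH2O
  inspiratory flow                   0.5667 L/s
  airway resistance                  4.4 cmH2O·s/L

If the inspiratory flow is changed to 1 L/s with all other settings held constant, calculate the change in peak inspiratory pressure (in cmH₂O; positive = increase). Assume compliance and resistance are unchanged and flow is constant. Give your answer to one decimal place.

1.9

PIP = Vt/C + R·V̇ + PEEP (constant-flow equation of motion).
Only the resistive term changes: ΔPIP = R × ΔV̇ = 4.4 × (1 − 0.5667) = 4.4 × 0.4333 = 1.907 cmH2O.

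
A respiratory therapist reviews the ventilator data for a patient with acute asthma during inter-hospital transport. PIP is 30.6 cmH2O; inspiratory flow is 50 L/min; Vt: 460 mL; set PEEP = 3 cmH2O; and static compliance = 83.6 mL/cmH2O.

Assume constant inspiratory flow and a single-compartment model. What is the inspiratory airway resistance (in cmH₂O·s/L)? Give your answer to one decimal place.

26.5

Flow: 50 L/min ÷ 60 = 0.8333 L/s.
Equation of motion (constant flow): PIP = Vt/C + R·V̇ + PEEP.
R·V̇ = PIP − Vt/C − PEEP = 30.6 − 460/83.6 − 3 = 30.6 − 5.502 − 3 = 22.098 cmH2O.
R = 22.098 / 0.8333 = 26.519 cmH2O·s/L.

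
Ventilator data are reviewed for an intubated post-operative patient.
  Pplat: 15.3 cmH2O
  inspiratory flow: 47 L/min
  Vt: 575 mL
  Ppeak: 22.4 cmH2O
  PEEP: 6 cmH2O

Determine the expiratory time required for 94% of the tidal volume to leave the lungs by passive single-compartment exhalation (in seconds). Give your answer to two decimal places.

Flow: 47 L/min ÷ 60 = 0.7833 L/s.
R = (PIP − Pplat)/V̇ = (22.4 − 15.3) / 0.7833 = 7.1/0.7833 = 9.064 cmH2O·s/L.
C = Vt/(Pplat − PEEP) = 575.0 / (15.3 − 6) = 575.0/9.3 = 61.828 mL/cmH2O.
τ = R × C = 9.064 × 0.06183 L/cmH2O = 0.5604 s.
t = −τ·ln(1 − 0.94) = −0.5604·ln(0.06) = 1.577 s.

1.58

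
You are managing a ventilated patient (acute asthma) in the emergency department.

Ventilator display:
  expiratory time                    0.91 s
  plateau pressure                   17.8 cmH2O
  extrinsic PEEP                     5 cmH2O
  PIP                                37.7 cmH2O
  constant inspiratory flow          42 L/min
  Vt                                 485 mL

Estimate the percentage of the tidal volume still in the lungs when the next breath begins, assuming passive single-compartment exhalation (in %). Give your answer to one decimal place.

43.0

Flow: 42 L/min ÷ 60 = 0.7 L/s.
R = (PIP − Pplat)/V̇ = (37.7 − 17.8) / 0.7 = 19.9/0.7 = 28.429 cmH2O·s/L.
C = Vt/(Pplat − PEEP) = 485.0 / (17.8 − 5) = 485.0/12.8 = 37.891 mL/cmH2O.
τ = R × C = 28.429 × 0.03789 L/cmH2O = 1.077 s.
Fraction remaining at end-expiration = e^(−Te/τ) = e^(−0.91/1.077) = 0.4296 → 42.96%.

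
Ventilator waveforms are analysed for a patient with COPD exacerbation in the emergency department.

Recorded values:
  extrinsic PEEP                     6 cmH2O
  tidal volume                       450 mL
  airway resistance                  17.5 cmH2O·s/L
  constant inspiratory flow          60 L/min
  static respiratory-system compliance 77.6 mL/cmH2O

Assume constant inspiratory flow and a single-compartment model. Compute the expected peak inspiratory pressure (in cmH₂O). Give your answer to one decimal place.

29.3

Flow: 60 L/min ÷ 60 = 1 L/s.
Equation of motion (constant flow): PIP = Vt/C + R·V̇ + PEEP.
PIP = 450/77.6 + 17.5×1 + 6 = 5.799 + 17.5 + 6 = 29.299 cmH2O.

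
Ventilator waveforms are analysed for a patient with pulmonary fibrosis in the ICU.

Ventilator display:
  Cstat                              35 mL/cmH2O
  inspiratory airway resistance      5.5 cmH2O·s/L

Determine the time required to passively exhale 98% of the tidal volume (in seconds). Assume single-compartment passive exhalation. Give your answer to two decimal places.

0.75

τ = R × C = 5.5 × 35 mL/cmH2O = 5.5 × 0.035 L/cmH2O = 0.1925 s.
Exhaled fraction f = 1 − e^(−t/τ) → t = −τ·ln(1 − f) = −0.1925·ln(0.02) = 0.7531 s.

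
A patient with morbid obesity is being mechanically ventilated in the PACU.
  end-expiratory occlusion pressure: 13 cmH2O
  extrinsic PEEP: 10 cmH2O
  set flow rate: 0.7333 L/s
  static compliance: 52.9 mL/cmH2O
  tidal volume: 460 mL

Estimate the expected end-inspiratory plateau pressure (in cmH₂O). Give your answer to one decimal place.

End-expiratory occlusion gives total PEEP = 13 cmH2O (intrinsic PEEP = 13 − 10 = 3). Use total PEEP for the elastic gradient.
Pplat = PEEPtotal + Vt / Cstat = 13 + 460 / 52.9 = 13 + 8.696 = 21.696 cmH2O.

21.7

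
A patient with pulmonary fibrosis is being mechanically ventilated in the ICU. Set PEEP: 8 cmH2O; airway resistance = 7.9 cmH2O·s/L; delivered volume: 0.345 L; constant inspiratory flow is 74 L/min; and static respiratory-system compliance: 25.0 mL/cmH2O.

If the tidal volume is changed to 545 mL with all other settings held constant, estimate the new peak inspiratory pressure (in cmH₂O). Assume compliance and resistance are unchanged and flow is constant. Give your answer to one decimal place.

Flow: 74 L/min ÷ 60 = 1.2333 L/s.
PIP = Vt/C + R·V̇ + PEEP (constant-flow equation of motion).
Only the elastic term changes: ΔPIP = ΔVt / C = (545 − 345) / 25.0 = 8.0 cmH2O.
Original PIP = 345/25.0 + 7.9×1.2333 + 8 = 31.543 cmH2O; new PIP = 31.543 + (8.0) = 39.543 cmH2O.

39.5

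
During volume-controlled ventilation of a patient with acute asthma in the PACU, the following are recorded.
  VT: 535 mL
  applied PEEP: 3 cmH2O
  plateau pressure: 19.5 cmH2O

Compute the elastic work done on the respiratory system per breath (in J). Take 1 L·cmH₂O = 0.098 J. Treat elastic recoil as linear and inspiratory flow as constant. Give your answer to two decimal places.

Elastic work ≈ ½ × (Pplat − PEEP) × Vt = 0.5 × (19.5 − 3) × 0.535 L = 0.5 × 16.5 × 0.535 = 4.414 L·cmH2O.
× 0.098 J/(L·cmH2O) → 0.4326 J.

0.43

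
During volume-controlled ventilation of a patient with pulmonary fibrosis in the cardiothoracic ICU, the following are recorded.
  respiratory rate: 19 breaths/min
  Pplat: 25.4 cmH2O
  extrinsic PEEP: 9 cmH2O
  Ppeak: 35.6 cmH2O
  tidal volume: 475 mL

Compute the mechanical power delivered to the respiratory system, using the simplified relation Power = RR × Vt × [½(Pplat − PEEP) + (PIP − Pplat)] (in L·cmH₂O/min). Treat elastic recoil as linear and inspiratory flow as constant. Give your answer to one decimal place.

Per-breath work = Vt × [½(Pplat−PEEP) + (PIP−Pplat)] = 0.475 × [0.5×16.4 + 10.2] = 0.475 × 18.4 = 8.74 L·cmH2O.
Power = 19 × 8.74 = 166.06 L·cmH2O/min.

166.1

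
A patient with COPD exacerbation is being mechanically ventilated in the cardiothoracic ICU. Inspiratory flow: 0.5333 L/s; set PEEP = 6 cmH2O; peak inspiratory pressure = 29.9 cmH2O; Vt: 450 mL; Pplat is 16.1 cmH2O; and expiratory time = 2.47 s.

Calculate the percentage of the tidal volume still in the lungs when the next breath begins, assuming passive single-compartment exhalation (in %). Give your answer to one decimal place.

R = (PIP − Pplat)/V̇ = (29.9 − 16.1) / 0.5333 = 13.8/0.5333 = 25.877 cmH2O·s/L.
C = Vt/(Pplat − PEEP) = 450.0 / (16.1 − 6) = 450.0/10.1 = 44.554 mL/cmH2O.
τ = R × C = 25.877 × 0.04455 L/cmH2O = 1.153 s.
Fraction remaining at end-expiration = e^(−Te/τ) = e^(−2.47/1.153) = 0.1174 → 11.74%.

11.7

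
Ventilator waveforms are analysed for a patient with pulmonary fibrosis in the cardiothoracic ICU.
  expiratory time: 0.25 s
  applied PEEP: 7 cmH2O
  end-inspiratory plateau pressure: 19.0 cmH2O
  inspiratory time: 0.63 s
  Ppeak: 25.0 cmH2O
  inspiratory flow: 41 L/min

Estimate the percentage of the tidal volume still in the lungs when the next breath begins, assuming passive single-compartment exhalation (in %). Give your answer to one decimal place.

45.2

Flow: 41 L/min ÷ 60 = 0.6833 L/s.
Vt = flow × Ti = 0.6833 L/s × 0.63 s × 1000 mL/L = 430.48 mL.
R = (PIP − Pplat)/V̇ = (25.0 − 19.0) / 0.6833 = 6.0/0.6833 = 8.781 cmH2O·s/L.
C = Vt/(Pplat − PEEP) = 430.48 / (19.0 − 7) = 430.48/12.0 = 35.873 mL/cmH2O.
τ = R × C = 8.781 × 0.03587 L/cmH2O = 0.315 s.
Fraction remaining at end-expiration = e^(−Te/τ) = e^(−0.25/0.315) = 0.4522 → 45.22%.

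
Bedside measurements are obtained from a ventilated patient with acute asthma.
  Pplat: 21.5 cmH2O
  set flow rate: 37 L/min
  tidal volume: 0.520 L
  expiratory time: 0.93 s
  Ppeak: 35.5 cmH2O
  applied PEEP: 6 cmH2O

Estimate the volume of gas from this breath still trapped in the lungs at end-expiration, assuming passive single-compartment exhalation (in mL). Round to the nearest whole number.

153

Flow: 37 L/min ÷ 60 = 0.6167 L/s.
R = (PIP − Pplat)/V̇ = (35.5 − 21.5) / 0.6167 = 14.0/0.6167 = 22.701 cmH2O·s/L.
C = Vt/(Pplat − PEEP) = 520.0 / (21.5 − 6) = 520.0/15.5 = 33.548 mL/cmH2O.
τ = R × C = 22.701 × 0.03355 L/cmH2O = 0.7616 s.
Fraction remaining = e^(−Te/τ) = e^(−0.93/0.7616) = 0.2949.
Trapped volume = 520.0 × 0.2949 = 153.35 mL.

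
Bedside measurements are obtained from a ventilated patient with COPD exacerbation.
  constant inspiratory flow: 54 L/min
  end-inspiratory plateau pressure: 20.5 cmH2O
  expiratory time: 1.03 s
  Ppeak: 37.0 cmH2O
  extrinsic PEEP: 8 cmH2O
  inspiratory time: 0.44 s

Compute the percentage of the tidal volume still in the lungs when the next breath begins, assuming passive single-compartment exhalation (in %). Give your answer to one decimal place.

Flow: 54 L/min ÷ 60 = 0.9 L/s.
Vt = flow × Ti = 0.9 L/s × 0.44 s × 1000 mL/L = 396.0 mL.
R = (PIP − Pplat)/V̇ = (37.0 − 20.5) / 0.9 = 16.5/0.9 = 18.333 cmH2O·s/L.
C = Vt/(Pplat − PEEP) = 396.0 / (20.5 − 8) = 396.0/12.5 = 31.68 mL/cmH2O.
τ = R × C = 18.333 × 0.03168 L/cmH2O = 0.5808 s.
Fraction remaining at end-expiration = e^(−Te/τ) = e^(−1.03/0.5808) = 0.1698 → 16.98%.

17.0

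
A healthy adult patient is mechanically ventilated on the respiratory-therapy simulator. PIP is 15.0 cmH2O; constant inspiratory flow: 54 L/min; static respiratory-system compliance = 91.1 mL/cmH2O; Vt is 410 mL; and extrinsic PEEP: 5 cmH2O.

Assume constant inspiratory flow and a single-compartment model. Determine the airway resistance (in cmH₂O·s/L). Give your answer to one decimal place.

6.1

Flow: 54 L/min ÷ 60 = 0.9 L/s.
Equation of motion (constant flow): PIP = Vt/C + R·V̇ + PEEP.
R·V̇ = PIP − Vt/C − PEEP = 15.0 − 410/91.1 − 5 = 15.0 − 4.501 − 5 = 5.499 cmH2O.
R = 5.499 / 0.9 = 6.11 cmH2O·s/L.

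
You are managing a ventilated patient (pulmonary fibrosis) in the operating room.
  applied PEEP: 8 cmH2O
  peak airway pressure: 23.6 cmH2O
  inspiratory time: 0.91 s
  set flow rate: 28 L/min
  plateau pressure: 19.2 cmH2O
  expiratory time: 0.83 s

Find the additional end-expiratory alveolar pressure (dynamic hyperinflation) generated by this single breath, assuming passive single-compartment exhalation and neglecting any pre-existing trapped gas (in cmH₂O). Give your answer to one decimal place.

1.1

Flow: 28 L/min ÷ 60 = 0.4667 L/s.
Vt = flow × Ti = 0.4667 L/s × 0.91 s × 1000 mL/L = 424.7 mL.
R = (PIP − Pplat)/V̇ = (23.6 − 19.2) / 0.4667 = 4.4/0.4667 = 9.428 cmH2O·s/L.
C = Vt/(Pplat − PEEP) = 424.7 / (19.2 − 8) = 424.7/11.2 = 37.92 mL/cmH2O.
τ = R × C = 9.428 × 0.03792 L/cmH2O = 0.3575 s.
Fraction remaining = e^(−Te/τ) = e^(−0.83/0.3575) = 0.09811; trapped volume = 424.7 × 0.09811 = 41.667 mL.
Additional alveolar pressure from trapping ≈ V_trapped / C = 41.667 / 37.92 = 1.099 cmH2O.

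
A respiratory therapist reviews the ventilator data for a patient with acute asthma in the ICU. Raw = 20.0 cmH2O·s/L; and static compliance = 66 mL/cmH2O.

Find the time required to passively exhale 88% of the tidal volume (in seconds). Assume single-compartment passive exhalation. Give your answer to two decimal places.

τ = R × C = 20.0 × 66 mL/cmH2O = 20.0 × 0.066 L/cmH2O = 1.32 s.
Exhaled fraction f = 1 − e^(−t/τ) → t = −τ·ln(1 − f) = −1.32·ln(0.12) = 2.799 s.

2.80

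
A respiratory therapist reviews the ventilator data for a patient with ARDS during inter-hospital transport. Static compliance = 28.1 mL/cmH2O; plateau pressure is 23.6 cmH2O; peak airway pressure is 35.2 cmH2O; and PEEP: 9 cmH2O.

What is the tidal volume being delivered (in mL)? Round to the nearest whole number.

410

Vt = Cstat × (Pplat − PEEP) = 28.1 × (23.6 − 9) = 28.1 × 14.6 = 410.26 mL.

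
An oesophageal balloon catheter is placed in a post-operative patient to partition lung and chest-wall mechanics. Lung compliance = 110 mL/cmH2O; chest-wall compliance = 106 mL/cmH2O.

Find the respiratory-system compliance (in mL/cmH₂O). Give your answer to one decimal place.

Lung and chest wall are elastances in series: 1/Crs = 1/CL + 1/Ccw.
1/Crs = 1/110 + 1/106 = 0.01852.
Crs = 53.996 mL/cmH2O.

54.0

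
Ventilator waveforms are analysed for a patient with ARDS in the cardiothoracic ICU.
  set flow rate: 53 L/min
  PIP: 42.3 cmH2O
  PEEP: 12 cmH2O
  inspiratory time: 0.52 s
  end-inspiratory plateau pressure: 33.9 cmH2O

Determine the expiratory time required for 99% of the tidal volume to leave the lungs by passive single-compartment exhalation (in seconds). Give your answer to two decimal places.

0.92

Flow: 53 L/min ÷ 60 = 0.8833 L/s.
Vt = flow × Ti = 0.8833 L/s × 0.52 s × 1000 mL/L = 459.32 mL.
R = (PIP − Pplat)/V̇ = (42.3 − 33.9) / 0.8833 = 8.4/0.8833 = 9.51 cmH2O·s/L.
C = Vt/(Pplat − PEEP) = 459.32 / (33.9 − 12) = 459.32/21.9 = 20.974 mL/cmH2O.
τ = R × C = 9.51 × 0.02097 L/cmH2O = 0.1994 s.
t = −τ·ln(1 − 0.99) = −0.1994·ln(0.01) = 0.9183 s.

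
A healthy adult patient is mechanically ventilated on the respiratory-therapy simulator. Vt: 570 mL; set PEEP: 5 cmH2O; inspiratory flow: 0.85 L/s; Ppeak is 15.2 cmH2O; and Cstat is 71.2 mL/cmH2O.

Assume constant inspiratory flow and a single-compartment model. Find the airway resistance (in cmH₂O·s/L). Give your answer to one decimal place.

Equation of motion (constant flow): PIP = Vt/C + R·V̇ + PEEP.
R·V̇ = PIP − Vt/C − PEEP = 15.2 − 570/71.2 − 5 = 15.2 − 8.006 − 5 = 2.194 cmH2O.
R = 2.194 / 0.85 = 2.581 cmH2O·s/L.

2.6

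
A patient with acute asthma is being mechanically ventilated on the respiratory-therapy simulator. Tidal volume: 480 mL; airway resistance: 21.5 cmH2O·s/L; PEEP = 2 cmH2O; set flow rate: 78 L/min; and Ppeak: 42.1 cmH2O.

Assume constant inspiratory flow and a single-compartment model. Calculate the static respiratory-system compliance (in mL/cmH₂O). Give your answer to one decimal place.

Flow: 78 L/min ÷ 60 = 1.3 L/s.
Equation of motion (constant flow): PIP = Vt/C + R·V̇ + PEEP.
Vt/C = PIP − R·V̇ − PEEP = 42.1 − 21.5×1.3 − 2 = 42.1 − 27.95 − 2 = 12.15 cmH2O.
C = Vt / 12.15 = 480 / 12.15 = 39.506 mL/cmH2O.

39.5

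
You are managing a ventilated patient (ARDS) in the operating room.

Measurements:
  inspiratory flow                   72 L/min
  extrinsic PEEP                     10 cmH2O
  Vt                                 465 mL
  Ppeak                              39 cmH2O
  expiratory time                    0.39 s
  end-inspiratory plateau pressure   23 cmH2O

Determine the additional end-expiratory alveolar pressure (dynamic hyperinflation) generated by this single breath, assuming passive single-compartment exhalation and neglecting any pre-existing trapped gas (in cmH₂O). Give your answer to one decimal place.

Flow: 72 L/min ÷ 60 = 1.2 L/s.
R = (PIP − Pplat)/V̇ = (39 − 23) / 1.2 = 16.0/1.2 = 13.333 cmH2O·s/L.
C = Vt/(Pplat − PEEP) = 465.0 / (23 − 10) = 465.0/13.0 = 35.769 mL/cmH2O.
τ = R × C = 13.333 × 0.03577 L/cmH2O = 0.4769 s.
Fraction remaining = e^(−Te/τ) = e^(−0.39/0.4769) = 0.4414; trapped volume = 465.0 × 0.4414 = 205.25 mL.
Additional alveolar pressure from trapping ≈ V_trapped / C = 205.25 / 35.769 = 5.738 cmH2O.

5.7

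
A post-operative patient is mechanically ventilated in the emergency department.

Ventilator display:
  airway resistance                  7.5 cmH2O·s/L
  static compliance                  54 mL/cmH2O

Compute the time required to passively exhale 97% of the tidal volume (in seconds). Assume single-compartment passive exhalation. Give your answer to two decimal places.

τ = R × C = 7.5 × 54 mL/cmH2O = 7.5 × 0.054 L/cmH2O = 0.405 s.
Exhaled fraction f = 1 − e^(−t/τ) → t = −τ·ln(1 − f) = −0.405·ln(0.03) = 1.42 s.

1.42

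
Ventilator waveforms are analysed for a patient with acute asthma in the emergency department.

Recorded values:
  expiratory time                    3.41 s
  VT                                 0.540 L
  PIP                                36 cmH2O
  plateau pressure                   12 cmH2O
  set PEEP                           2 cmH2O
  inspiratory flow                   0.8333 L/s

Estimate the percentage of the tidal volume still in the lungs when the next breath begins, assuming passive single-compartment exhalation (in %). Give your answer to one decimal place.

R = (PIP − Pplat)/V̇ = (36 − 12) / 0.8333 = 24.0/0.8333 = 28.801 cmH2O·s/L.
C = Vt/(Pplat − PEEP) = 540.0 / (12 − 2) = 540.0/10.0 = 54.0 mL/cmH2O.
τ = R × C = 28.801 × 0.054 L/cmH2O = 1.555 s.
Fraction remaining at end-expiration = e^(−Te/τ) = e^(−3.41/1.555) = 0.1116 → 11.16%.

11.2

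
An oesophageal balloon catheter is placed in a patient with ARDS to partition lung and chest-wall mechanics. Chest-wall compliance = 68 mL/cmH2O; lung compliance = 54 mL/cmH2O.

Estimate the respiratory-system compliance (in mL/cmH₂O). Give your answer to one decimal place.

30.1

Lung and chest wall are elastances in series: 1/Crs = 1/CL + 1/Ccw.
1/Crs = 1/54 + 1/68 = 0.03322.
Crs = 30.102 mL/cmH2O.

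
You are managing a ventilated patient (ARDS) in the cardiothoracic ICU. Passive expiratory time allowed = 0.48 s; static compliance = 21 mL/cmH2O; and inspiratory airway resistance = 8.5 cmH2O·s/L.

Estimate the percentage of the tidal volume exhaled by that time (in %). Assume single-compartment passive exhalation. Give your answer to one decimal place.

τ = R × C = 8.5 × 21 mL/cmH2O = 8.5 × 0.021 L/cmH2O = 0.1785 s.
Passive exhalation: V(t)/V₀ = e^(−t/τ) = e^(−0.48/0.1785) = 0.06794.
Fraction exhaled = 1 − 0.06794 = 0.9321 → 93.21%.

93.2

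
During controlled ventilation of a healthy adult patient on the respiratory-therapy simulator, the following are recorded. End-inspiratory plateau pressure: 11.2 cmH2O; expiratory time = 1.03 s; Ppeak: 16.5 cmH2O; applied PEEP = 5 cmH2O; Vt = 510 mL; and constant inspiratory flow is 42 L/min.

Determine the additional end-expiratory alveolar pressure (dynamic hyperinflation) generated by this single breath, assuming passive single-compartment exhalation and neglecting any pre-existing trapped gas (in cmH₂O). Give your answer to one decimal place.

Flow: 42 L/min ÷ 60 = 0.7 L/s.
R = (PIP − Pplat)/V̇ = (16.5 − 11.2) / 0.7 = 5.3/0.7 = 7.571 cmH2O·s/L.
C = Vt/(Pplat − PEEP) = 510.0 / (11.2 − 5) = 510.0/6.2 = 82.258 mL/cmH2O.
τ = R × C = 7.571 × 0.08226 L/cmH2O = 0.6228 s.
Fraction remaining = e^(−Te/τ) = e^(−1.03/0.6228) = 0.1913; trapped volume = 510.0 × 0.1913 = 97.563 mL.
Additional alveolar pressure from trapping ≈ V_trapped / C = 97.563 / 82.258 = 1.186 cmH2O.

1.2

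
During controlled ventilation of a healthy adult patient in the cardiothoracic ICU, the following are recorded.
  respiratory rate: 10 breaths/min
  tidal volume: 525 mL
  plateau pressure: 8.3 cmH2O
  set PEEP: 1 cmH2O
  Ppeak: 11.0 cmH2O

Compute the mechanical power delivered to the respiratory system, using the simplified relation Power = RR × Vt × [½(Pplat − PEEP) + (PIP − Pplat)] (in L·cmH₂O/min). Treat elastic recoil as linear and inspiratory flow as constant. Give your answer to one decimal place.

33.3

Per-breath work = Vt × [½(Pplat−PEEP) + (PIP−Pplat)] = 0.525 × [0.5×7.3 + 2.7] = 0.525 × 6.35 = 3.334 L·cmH2O.
Power = 10 × 3.334 = 33.34 L·cmH2O/min.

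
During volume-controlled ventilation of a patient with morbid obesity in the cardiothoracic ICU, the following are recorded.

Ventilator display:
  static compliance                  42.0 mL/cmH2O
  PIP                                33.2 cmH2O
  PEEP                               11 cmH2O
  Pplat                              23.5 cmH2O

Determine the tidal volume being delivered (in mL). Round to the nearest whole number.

525

Vt = Cstat × (Pplat − PEEP) = 42.0 × (23.5 − 11) = 42.0 × 12.5 = 525.0 mL.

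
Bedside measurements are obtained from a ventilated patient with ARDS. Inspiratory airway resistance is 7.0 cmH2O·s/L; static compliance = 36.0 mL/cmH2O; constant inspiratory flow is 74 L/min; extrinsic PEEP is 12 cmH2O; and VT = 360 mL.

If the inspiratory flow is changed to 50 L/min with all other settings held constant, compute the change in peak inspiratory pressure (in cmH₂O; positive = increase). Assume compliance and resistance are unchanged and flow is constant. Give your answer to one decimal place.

-2.8

Flow: 74 L/min ÷ 60 = 1.2333 L/s.
New flow: 50 L/min ÷ 60 = 0.8333 L/s.
PIP = Vt/C + R·V̇ + PEEP (constant-flow equation of motion).
Only the resistive term changes: ΔPIP = R × ΔV̇ = 7.0 × (0.8333 − 1.2333) = 7.0 × -0.4 = -2.8 cmH2O.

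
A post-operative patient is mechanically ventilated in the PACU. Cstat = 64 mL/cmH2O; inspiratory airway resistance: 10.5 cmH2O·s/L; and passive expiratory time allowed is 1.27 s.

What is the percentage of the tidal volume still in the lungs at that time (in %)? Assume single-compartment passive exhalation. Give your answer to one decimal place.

15.1

τ = R × C = 10.5 × 64 mL/cmH2O = 10.5 × 0.064 L/cmH2O = 0.672 s.
Passive exhalation: V(t)/V₀ = e^(−t/τ) = e^(−1.27/0.672) = 0.1511.
Fraction remaining = 0.1511 → 15.11%.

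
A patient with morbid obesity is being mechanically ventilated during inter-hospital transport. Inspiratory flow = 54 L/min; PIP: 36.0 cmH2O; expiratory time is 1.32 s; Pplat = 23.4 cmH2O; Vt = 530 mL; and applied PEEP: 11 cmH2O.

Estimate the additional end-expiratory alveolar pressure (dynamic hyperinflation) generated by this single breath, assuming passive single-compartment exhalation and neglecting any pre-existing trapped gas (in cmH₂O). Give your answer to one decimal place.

Flow: 54 L/min ÷ 60 = 0.9 L/s.
R = (PIP − Pplat)/V̇ = (36.0 − 23.4) / 0.9 = 12.6/0.9 = 14.0 cmH2O·s/L.
C = Vt/(Pplat − PEEP) = 530.0 / (23.4 − 11) = 530.0/12.4 = 42.742 mL/cmH2O.
τ = R × C = 14.0 × 0.04274 L/cmH2O = 0.5984 s.
Fraction remaining = e^(−Te/τ) = e^(−1.32/0.5984) = 0.1102; trapped volume = 530.0 × 0.1102 = 58.406 mL.
Additional alveolar pressure from trapping ≈ V_trapped / C = 58.406 / 42.742 = 1.366 cmH2O.

1.4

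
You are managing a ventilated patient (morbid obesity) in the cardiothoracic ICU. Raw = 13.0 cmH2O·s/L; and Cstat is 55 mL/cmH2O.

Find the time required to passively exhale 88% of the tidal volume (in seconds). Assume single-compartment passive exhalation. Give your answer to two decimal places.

τ = R × C = 13.0 × 55 mL/cmH2O = 13.0 × 0.055 L/cmH2O = 0.715 s.
Exhaled fraction f = 1 − e^(−t/τ) → t = −τ·ln(1 − f) = −0.715·ln(0.12) = 1.516 s.

1.52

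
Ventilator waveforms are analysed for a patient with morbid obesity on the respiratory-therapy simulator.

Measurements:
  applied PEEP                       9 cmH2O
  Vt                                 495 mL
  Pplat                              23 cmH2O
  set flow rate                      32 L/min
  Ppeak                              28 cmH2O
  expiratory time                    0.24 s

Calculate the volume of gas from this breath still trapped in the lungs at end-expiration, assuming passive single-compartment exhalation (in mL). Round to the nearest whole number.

Flow: 32 L/min ÷ 60 = 0.5333 L/s.
R = (PIP − Pplat)/V̇ = (28 − 23) / 0.5333 = 5.0/0.5333 = 9.376 cmH2O·s/L.
C = Vt/(Pplat − PEEP) = 495.0 / (23 − 9) = 495.0/14.0 = 35.357 mL/cmH2O.
τ = R × C = 9.376 × 0.03536 L/cmH2O = 0.3315 s.
Fraction remaining = e^(−Te/τ) = e^(−0.24/0.3315) = 0.4848.
Trapped volume = 495.0 × 0.4848 = 239.98 mL.

240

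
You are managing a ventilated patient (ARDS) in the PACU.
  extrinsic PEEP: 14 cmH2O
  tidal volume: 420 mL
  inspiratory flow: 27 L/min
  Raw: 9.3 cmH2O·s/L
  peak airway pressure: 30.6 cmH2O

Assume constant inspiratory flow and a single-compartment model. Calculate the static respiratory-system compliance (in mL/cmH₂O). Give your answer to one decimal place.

Flow: 27 L/min ÷ 60 = 0.45 L/s.
Equation of motion (constant flow): PIP = Vt/C + R·V̇ + PEEP.
Vt/C = PIP − R·V̇ − PEEP = 30.6 − 9.3×0.45 − 14 = 30.6 − 4.185 − 14 = 12.415 cmH2O.
C = Vt / 12.415 = 420 / 12.415 = 33.83 mL/cmH2O.

33.8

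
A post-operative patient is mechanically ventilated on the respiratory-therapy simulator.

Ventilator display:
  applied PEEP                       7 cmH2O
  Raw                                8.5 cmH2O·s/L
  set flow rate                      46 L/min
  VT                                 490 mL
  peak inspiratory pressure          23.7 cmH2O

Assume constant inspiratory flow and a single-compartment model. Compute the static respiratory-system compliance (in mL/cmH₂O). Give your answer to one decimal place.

Flow: 46 L/min ÷ 60 = 0.7667 L/s.
Equation of motion (constant flow): PIP = Vt/C + R·V̇ + PEEP.
Vt/C = PIP − R·V̇ − PEEP = 23.7 − 8.5×0.7667 − 7 = 23.7 − 6.517 − 7 = 10.183 cmH2O.
C = Vt / 10.183 = 490 / 10.183 = 48.119 mL/cmH2O.

48.1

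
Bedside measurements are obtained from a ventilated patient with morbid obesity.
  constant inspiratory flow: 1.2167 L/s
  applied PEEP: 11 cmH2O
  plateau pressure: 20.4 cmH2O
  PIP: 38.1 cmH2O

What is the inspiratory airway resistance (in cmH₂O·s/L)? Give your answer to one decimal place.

Raw = (PIP − Pplat) / flow = (38.1 − 20.4) / 1.2167 = 17.7 / 1.2167 = 14.548 cmH2O·s/L.

14.5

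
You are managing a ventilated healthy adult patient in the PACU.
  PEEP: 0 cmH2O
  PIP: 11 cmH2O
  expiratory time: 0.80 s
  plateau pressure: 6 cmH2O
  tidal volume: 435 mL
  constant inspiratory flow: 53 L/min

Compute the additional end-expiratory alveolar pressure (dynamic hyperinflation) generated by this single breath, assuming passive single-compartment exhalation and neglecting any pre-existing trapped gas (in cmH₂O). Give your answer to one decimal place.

0.9

Flow: 53 L/min ÷ 60 = 0.8833 L/s.
R = (PIP − Pplat)/V̇ = (11 − 6) / 0.8833 = 5.0/0.8833 = 5.661 cmH2O·s/L.
C = Vt/(Pplat − PEEP) = 435.0 / (6 − 0) = 435.0/6.0 = 72.5 mL/cmH2O.
τ = R × C = 5.661 × 0.0725 L/cmH2O = 0.4104 s.
Fraction remaining = e^(−Te/τ) = e^(−0.80/0.4104) = 0.1424; trapped volume = 435.0 × 0.1424 = 61.944 mL.
Additional alveolar pressure from trapping ≈ V_trapped / C = 61.944 / 72.5 = 0.8544 cmH2O.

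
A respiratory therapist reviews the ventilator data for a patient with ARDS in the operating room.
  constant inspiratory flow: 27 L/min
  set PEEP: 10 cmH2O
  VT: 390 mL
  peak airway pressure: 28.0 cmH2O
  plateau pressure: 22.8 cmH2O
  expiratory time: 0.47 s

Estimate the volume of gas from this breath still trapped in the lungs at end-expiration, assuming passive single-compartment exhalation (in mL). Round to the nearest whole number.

Flow: 27 L/min ÷ 60 = 0.45 L/s.
R = (PIP − Pplat)/V̇ = (28.0 − 22.8) / 0.45 = 5.2/0.45 = 11.556 cmH2O·s/L.
C = Vt/(Pplat − PEEP) = 390.0 / (22.8 − 10) = 390.0/12.8 = 30.469 mL/cmH2O.
τ = R × C = 11.556 × 0.03047 L/cmH2O = 0.3521 s.
Fraction remaining = e^(−Te/τ) = e^(−0.47/0.3521) = 0.2632.
Trapped volume = 390.0 × 0.2632 = 102.65 mL.

103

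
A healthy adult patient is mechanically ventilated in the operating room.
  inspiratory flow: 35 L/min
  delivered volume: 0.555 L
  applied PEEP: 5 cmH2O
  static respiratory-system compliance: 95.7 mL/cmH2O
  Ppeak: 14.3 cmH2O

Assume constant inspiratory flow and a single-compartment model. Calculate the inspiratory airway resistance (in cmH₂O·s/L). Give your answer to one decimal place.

6.0

Flow: 35 L/min ÷ 60 = 0.5833 L/s.
Equation of motion (constant flow): PIP = Vt/C + R·V̇ + PEEP.
R·V̇ = PIP − Vt/C − PEEP = 14.3 − 555/95.7 − 5 = 14.3 − 5.799 − 5 = 3.501 cmH2O.
R = 3.501 / 0.5833 = 6.002 cmH2O·s/L.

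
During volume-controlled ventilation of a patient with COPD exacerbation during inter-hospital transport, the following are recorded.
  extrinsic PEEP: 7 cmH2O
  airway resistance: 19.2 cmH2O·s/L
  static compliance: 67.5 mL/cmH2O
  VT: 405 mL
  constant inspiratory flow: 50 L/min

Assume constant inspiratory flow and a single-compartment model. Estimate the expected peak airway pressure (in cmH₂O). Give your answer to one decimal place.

29.0

Flow: 50 L/min ÷ 60 = 0.8333 L/s.
Equation of motion (constant flow): PIP = Vt/C + R·V̇ + PEEP.
PIP = 405/67.5 + 19.2×0.8333 + 7 = 6.0 + 15.999 + 7 = 28.999 cmH2O.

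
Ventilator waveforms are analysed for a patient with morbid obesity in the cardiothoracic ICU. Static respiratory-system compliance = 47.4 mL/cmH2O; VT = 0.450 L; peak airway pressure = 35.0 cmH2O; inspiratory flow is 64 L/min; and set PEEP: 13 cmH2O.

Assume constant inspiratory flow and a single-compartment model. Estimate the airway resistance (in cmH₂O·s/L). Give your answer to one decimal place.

Flow: 64 L/min ÷ 60 = 1.0667 L/s.
Equation of motion (constant flow): PIP = Vt/C + R·V̇ + PEEP.
R·V̇ = PIP − Vt/C − PEEP = 35.0 − 450/47.4 − 13 = 35.0 − 9.494 − 13 = 12.506 cmH2O.
R = 12.506 / 1.0667 = 11.724 cmH2O·s/L.

11.7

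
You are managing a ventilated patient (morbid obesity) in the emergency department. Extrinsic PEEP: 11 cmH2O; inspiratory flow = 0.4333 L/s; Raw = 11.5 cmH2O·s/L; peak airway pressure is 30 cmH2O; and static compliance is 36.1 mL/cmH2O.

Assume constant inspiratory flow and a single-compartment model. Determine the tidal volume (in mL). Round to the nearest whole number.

Equation of motion (constant flow): PIP = Vt/C + R·V̇ + PEEP.
Vt/C = PIP − R·V̇ − PEEP = 30 − 4.983 − 11 = 14.017 cmH2O.
Vt = C × 14.017 = 36.1 × 14.017 = 506.01 mL.

506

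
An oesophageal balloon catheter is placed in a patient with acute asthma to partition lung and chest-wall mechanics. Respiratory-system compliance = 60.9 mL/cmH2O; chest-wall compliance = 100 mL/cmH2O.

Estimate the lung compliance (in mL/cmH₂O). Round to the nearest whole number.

156

1/CL = 1/Crs − 1/Ccw.
1/CL = 1/60.9 − 1/100 = 0.00642.
CL = 155.76 mL/cmH2O.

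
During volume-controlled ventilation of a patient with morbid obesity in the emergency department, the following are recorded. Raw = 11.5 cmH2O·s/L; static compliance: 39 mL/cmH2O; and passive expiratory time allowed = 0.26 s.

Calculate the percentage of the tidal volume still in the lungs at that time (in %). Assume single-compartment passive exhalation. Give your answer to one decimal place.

56.0

τ = R × C = 11.5 × 39 mL/cmH2O = 11.5 × 0.039 L/cmH2O = 0.4485 s.
Passive exhalation: V(t)/V₀ = e^(−t/τ) = e^(−0.26/0.4485) = 0.5601.
Fraction remaining = 0.5601 → 56.01%.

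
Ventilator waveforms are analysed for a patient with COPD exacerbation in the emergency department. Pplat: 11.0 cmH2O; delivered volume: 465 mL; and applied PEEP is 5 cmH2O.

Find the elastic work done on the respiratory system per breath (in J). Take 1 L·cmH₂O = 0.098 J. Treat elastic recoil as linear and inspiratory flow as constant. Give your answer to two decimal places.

0.14

Elastic work ≈ ½ × (Pplat − PEEP) × Vt = 0.5 × (11.0 − 5) × 0.465 L = 0.5 × 6.0 × 0.465 = 1.395 L·cmH2O.
× 0.098 J/(L·cmH2O) → 0.1367 J.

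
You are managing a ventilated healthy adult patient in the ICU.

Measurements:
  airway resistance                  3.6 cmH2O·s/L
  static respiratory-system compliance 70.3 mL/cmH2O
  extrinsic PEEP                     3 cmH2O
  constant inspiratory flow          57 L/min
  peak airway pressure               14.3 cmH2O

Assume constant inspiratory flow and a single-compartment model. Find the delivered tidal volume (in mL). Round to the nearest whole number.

Flow: 57 L/min ÷ 60 = 0.95 L/s.
Equation of motion (constant flow): PIP = Vt/C + R·V̇ + PEEP.
Vt/C = PIP − R·V̇ − PEEP = 14.3 − 3.42 − 3 = 7.88 cmH2O.
Vt = C × 7.88 = 70.3 × 7.88 = 553.96 mL.

554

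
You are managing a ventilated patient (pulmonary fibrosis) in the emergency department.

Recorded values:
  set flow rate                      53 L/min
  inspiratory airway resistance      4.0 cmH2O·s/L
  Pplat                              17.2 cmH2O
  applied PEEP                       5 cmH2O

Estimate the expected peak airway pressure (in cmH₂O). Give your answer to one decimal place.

Flow: 53 L/min ÷ 60 = 0.8833 L/s.
PIP = Pplat + Raw × flow = 17.2 + 4.0 × 0.8833 = 17.2 + 3.533 = 20.733 cmH2O.

20.7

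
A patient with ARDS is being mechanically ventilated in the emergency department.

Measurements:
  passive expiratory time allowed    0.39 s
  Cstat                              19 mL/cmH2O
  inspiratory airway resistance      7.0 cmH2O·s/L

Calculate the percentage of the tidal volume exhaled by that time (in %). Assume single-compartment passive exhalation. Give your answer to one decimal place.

τ = R × C = 7.0 × 19 mL/cmH2O = 7.0 × 0.019 L/cmH2O = 0.133 s.
Passive exhalation: V(t)/V₀ = e^(−t/τ) = e^(−0.39/0.133) = 0.05327.
Fraction exhaled = 1 − 0.05327 = 0.9467 → 94.67%.

94.7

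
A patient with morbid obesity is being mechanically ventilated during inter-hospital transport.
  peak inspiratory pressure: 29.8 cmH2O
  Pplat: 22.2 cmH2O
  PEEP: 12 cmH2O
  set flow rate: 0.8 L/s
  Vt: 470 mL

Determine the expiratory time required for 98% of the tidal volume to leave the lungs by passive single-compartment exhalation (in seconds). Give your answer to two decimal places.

R = (PIP − Pplat)/V̇ = (29.8 − 22.2) / 0.8 = 7.6/0.8 = 9.5 cmH2O·s/L.
C = Vt/(Pplat − PEEP) = 470.0 / (22.2 − 12) = 470.0/10.2 = 46.078 mL/cmH2O.
τ = R × C = 9.5 × 0.04608 L/cmH2O = 0.4378 s.
t = −τ·ln(1 − 0.98) = −0.4378·ln(0.02) = 1.713 s.

1.71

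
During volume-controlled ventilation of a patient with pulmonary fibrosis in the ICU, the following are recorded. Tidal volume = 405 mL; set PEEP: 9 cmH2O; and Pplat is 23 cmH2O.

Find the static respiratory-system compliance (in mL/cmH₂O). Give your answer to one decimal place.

28.9

Cstat = Vt / (Pplat − PEEP) = 405 / (23 − 9) = 405 / 14.0 = 28.929 mL/cmH2O.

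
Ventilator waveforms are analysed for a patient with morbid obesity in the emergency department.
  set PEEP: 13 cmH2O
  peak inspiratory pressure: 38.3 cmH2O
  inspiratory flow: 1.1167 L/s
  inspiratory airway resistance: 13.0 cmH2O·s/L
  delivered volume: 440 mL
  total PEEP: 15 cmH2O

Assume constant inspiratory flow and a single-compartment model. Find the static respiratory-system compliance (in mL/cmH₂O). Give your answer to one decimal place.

Total PEEP = 15 cmH2O (set 13 + intrinsic 2); this is the baseline alveolar pressure.
Equation of motion (constant flow): PIP = Vt/C + R·V̇ + PEEP.
Vt/C = PIP − R·V̇ − PEEP = 38.3 − 13.0×1.1167 − 15 = 38.3 − 14.517 − 15 = 8.783 cmH2O.
C = Vt / 8.783 = 440 / 8.783 = 50.097 mL/cmH2O.

50.1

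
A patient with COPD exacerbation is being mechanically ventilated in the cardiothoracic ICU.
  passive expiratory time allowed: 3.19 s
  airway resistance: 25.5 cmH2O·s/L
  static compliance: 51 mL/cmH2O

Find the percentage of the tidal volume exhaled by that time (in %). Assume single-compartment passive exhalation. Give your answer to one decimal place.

τ = R × C = 25.5 × 51 mL/cmH2O = 25.5 × 0.051 L/cmH2O = 1.301 s.
Passive exhalation: V(t)/V₀ = e^(−t/τ) = e^(−3.19/1.301) = 0.08612.
Fraction exhaled = 1 − 0.08612 = 0.9139 → 91.39%.

91.4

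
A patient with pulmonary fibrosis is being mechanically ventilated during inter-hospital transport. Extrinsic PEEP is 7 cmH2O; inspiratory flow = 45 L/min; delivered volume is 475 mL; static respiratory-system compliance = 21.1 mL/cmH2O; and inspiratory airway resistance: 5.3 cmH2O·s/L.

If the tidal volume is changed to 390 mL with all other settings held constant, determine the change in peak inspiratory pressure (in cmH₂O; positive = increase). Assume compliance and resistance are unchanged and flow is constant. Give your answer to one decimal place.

PIP = Vt/C + R·V̇ + PEEP (constant-flow equation of motion).
Only the elastic term changes: ΔPIP = ΔVt / C = (390 − 475) / 21.1 = -4.028 cmH2O.

-4.0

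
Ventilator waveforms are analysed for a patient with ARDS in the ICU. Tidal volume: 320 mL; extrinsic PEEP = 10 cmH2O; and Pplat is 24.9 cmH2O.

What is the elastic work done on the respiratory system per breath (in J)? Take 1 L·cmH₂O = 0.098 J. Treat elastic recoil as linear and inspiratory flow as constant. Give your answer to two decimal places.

0.23

Elastic work ≈ ½ × (Pplat − PEEP) × Vt = 0.5 × (24.9 − 10) × 0.320 L = 0.5 × 14.9 × 0.320 = 2.384 L·cmH2O.
× 0.098 J/(L·cmH2O) → 0.2336 J.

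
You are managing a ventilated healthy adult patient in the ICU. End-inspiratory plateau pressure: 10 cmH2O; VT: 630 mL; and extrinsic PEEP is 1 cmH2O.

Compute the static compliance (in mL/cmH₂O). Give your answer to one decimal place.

70.0

Cstat = Vt / (Pplat − PEEP) = 630 / (10 − 1) = 630 / 9.0 = 70.0 mL/cmH2O.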